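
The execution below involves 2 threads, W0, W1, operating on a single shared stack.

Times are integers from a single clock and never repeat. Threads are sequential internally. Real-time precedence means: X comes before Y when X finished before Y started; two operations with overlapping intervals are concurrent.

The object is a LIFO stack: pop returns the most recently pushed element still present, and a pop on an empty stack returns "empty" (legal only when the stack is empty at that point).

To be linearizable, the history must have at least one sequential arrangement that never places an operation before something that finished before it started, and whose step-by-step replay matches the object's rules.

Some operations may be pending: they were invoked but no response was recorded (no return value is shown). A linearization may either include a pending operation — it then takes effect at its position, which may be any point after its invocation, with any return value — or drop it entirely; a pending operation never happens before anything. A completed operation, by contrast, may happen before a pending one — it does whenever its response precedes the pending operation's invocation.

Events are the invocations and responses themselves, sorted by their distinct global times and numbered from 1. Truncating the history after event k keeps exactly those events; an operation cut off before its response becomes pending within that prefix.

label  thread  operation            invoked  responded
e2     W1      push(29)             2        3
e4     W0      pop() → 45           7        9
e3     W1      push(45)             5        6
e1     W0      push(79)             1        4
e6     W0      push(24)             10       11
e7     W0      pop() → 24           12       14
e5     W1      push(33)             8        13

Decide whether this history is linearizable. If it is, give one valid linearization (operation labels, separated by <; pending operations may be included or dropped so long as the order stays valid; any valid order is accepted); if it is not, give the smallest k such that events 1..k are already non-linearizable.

linearizable — witness: e1 < e2 < e3 < e4 < e5 < e6 < e7

step 1: e1 push(79) — stack <79>
step 2: e2 push(29) — stack <79,29>
step 3: e3 push(45) — stack <79,29,45>
step 4: e4 pop() → 45 — stack <79,29>
step 5: e5 push(33) — stack <79,29,33>
step 6: e6 push(24) — stack <79,29,33,24>
step 7: e7 pop() → 24 — stack <79,29,33>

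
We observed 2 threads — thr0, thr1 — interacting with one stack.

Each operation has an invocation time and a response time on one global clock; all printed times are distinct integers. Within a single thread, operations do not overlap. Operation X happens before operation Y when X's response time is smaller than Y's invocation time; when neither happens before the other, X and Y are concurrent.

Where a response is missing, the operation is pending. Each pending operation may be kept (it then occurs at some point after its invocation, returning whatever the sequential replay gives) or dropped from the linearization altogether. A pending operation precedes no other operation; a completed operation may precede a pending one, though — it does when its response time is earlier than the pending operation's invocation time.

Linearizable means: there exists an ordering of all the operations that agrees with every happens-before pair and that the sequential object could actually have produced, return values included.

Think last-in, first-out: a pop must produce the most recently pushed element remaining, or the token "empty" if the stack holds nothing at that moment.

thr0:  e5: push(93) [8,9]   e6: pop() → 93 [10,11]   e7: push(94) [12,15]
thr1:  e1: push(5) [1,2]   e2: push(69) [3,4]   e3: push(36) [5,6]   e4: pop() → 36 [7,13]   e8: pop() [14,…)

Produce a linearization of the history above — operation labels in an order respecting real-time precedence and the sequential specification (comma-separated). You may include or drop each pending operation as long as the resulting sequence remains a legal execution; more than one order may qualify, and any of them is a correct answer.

step 1: e1 push(5) — stack <5>
step 2: e2 push(69) — stack <5,69>
step 3: e3 push(36) — stack <5,69,36>
step 4: e4 pop() → 36 — stack <5,69>
step 5: e5 push(93) — stack <5,69,93>
step 6: e6 pop() → 93 — stack <5,69>
step 7: e7 push(94) — stack <5,69,94>

e1, e2, e3, e4, e5, e6, e7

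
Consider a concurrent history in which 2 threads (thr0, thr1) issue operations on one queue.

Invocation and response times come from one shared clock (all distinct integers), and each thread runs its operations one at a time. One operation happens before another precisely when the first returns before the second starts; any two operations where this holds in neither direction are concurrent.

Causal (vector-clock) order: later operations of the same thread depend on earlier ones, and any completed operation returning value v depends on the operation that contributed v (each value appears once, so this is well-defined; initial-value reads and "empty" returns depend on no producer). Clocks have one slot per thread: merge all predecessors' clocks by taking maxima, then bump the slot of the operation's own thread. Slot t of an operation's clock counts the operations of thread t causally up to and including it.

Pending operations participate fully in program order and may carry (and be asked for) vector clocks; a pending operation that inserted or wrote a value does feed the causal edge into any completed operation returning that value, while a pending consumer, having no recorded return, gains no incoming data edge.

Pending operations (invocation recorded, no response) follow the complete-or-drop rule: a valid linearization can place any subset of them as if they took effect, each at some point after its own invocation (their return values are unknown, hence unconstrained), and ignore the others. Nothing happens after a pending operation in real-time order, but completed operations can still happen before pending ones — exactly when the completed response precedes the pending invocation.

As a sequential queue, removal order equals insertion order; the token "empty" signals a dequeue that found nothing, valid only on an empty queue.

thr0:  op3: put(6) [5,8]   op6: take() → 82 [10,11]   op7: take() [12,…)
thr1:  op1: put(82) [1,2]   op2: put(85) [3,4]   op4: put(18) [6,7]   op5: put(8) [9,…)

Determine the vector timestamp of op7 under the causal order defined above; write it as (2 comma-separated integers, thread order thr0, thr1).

VC(op1, invoked at 1): no causal predecessors; +1 on thr1 → (0, 1)
VC(op3, invoked at 5): no causal predecessors; +1 on thr0 → (1, 0)
invoked at 3, op2 merges VC(op1)=(0, 1) and bumps thr1's slot → (0, 2)
invoked at 6, op4 merges VC(op2)=(0, 2) and bumps thr1's slot → (0, 3)
invoked at 10, op6 merges VC(op1)=(0, 1), VC(op3)=(1, 0) and bumps thr0's slot → (2, 1)
invoked at 9, op5 merges VC(op4)=(0, 3) and bumps thr1's slot → (0, 4)
invoked at 12, op7 merges VC(op6)=(2, 1) and bumps thr0's slot → (3, 1)
target: VC(op7) = (3, 1)

(3, 1)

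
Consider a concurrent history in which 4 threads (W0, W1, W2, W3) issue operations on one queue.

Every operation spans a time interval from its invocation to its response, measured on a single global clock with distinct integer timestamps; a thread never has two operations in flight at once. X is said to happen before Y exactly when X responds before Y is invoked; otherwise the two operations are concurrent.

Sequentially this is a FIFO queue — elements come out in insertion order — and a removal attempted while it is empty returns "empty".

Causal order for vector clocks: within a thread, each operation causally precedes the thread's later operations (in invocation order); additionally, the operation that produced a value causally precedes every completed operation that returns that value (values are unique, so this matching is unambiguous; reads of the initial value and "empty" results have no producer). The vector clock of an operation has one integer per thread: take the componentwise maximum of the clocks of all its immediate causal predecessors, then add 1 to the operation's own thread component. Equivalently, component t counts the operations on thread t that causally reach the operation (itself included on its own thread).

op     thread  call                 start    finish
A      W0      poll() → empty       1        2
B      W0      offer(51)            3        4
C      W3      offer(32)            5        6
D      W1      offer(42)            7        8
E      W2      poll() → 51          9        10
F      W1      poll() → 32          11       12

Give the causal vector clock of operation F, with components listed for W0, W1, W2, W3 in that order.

C, invoked 5, has no incoming edges; only W3's bump applies → (0, 0, 0, 1)
D, invoked 7, has no incoming edges; only W1's bump applies → (0, 1, 0, 0)
A, invoked 1, has no incoming edges; only W0's bump applies → (1, 0, 0, 0)
invoked at 3, B merges VC(A)=(1, 0, 0, 0) and bumps W0's slot → (2, 0, 0, 0)
invoked at 11, F merges VC(C)=(0, 0, 0, 1), VC(D)=(0, 1, 0, 0) and bumps W1's slot → (0, 2, 0, 1)
invoked at 9, E merges VC(B)=(2, 0, 0, 0) and bumps W2's slot → (2, 0, 1, 0)
target: VC(F) = (0, 2, 0, 1)

(0, 2, 0, 1)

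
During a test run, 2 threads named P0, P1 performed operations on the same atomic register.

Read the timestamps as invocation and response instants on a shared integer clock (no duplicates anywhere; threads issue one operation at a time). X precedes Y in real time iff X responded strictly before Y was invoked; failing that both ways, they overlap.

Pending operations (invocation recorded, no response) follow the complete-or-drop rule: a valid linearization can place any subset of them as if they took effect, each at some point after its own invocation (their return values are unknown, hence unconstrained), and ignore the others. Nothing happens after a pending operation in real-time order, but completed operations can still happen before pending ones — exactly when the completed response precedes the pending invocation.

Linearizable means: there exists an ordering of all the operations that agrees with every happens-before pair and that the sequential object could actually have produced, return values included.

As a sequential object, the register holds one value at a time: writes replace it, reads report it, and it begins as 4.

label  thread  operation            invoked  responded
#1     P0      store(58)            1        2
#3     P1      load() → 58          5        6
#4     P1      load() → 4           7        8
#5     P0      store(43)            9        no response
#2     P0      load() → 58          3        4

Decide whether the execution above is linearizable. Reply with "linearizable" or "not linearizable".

not linearizable

events 1..7 are fine; event 8 — the response of #4 at time 8 — makes the prefix non-linearizable
exhaustive check: the 4 completed atomic register ops admit one real-time order; illegal
one such order, #1, #2, #3, #4, breaks at step 4 where #4 load() → 4 is illegal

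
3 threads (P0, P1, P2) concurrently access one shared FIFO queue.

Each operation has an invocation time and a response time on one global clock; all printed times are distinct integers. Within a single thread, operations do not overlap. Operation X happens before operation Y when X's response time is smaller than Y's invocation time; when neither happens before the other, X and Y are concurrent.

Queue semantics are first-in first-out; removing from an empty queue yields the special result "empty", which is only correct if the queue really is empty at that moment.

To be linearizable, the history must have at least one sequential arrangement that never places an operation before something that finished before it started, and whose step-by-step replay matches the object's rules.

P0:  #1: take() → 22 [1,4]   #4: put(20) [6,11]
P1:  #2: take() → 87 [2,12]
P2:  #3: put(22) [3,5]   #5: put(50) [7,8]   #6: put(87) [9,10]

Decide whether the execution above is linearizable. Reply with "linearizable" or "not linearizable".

not linearizable

cut after 11 events: linearizable; cut after 12 events (#2 responds, time 12): not linearizable
no legal order exists: 36 real-time-consistent candidates over 6 completed FIFO queue operations, all rejected
e.g. #1, #2, #3, #4, #5, #6: illegal at step 1, since #1 take() → 22 cannot apply there
e.g. #1, #2, #3, #5, #4, #6: illegal at step 1, since #1 take() → 22 cannot apply there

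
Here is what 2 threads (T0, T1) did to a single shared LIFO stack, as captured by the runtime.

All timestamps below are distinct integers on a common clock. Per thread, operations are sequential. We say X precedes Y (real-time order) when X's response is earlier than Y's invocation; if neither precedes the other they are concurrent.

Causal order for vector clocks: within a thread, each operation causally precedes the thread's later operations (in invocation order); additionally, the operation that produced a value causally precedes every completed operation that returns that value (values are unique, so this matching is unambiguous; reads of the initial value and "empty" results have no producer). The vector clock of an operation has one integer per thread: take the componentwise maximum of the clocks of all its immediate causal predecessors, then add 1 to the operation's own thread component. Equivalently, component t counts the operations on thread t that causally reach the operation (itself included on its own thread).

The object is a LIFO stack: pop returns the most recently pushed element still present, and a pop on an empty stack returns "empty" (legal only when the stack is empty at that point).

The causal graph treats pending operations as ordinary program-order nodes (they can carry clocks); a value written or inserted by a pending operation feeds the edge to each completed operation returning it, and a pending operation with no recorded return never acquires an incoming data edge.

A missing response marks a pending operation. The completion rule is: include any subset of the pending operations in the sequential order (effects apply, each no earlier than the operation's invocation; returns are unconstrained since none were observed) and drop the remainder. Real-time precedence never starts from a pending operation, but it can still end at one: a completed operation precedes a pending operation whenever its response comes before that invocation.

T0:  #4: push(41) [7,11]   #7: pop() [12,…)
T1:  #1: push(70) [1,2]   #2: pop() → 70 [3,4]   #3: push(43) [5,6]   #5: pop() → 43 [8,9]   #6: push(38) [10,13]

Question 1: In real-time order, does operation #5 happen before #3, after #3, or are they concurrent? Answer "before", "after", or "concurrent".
after

#5 spans [8,9], #3 spans [5,6]
resp(#3)=6 < inv(#5)=8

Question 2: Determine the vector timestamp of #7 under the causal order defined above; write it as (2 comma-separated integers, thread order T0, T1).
(2, 0)

#1 (invocation 1): nothing precedes it; T1's component alone gives (0, 1)
#4 (invocation 7): nothing precedes it; T0's component alone gives (1, 0)
from VC(#1)=(0, 1), #2 (invoked 3) maxes components and bumps T1 → (0, 2)
from VC(#4)=(1, 0), #7 (invoked 12) maxes components and bumps T0 → (2, 0)
from VC(#2)=(0, 2), #3 (invoked 5) maxes components and bumps T1 → (0, 3)
from VC(#3)=(0, 3), #5 (invoked 8) maxes components and bumps T1 → (0, 4)
from VC(#5)=(0, 4), #6 (invoked 10) maxes components and bumps T1 → (0, 5)
target: VC(#7) = (2, 0)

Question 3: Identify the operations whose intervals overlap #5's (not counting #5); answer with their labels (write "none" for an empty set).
#4

overlap test against #5 [8,9]: concurrent iff the interval meets 8..9
#1 [1,2]: before
#2 [3,4]: before
#3 [5,6]: before
#4 [7,11]: concurrent
#6 [10,13]: after
#7 [12,…): after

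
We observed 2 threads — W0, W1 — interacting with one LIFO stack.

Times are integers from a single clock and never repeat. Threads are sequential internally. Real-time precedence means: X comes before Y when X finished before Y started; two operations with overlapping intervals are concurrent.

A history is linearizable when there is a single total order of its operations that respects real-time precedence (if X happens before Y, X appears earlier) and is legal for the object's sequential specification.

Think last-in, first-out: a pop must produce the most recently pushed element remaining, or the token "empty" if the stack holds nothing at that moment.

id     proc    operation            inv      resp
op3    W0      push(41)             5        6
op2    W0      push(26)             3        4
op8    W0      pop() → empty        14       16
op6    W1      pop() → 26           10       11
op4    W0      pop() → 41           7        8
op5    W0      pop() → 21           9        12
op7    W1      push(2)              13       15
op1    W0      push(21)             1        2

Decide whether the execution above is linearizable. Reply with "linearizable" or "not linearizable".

linearizable

a witness: op1, op2, op3, op4, op6, op5, op8, op7
after step 1 (op1 push(21)): stack <21>
after step 2 (op2 push(26)): stack <21,26>
after step 3 (op3 push(41)): stack <21,26,41>
after step 4 (op4 pop() → 41): stack <21,26>
after step 5 (op6 pop() → 26): stack <21>
after step 6 (op5 pop() → 21): stack <>
after step 7 (op8 pop() → empty): stack <>
after step 8 (op7 push(2)): stack <2>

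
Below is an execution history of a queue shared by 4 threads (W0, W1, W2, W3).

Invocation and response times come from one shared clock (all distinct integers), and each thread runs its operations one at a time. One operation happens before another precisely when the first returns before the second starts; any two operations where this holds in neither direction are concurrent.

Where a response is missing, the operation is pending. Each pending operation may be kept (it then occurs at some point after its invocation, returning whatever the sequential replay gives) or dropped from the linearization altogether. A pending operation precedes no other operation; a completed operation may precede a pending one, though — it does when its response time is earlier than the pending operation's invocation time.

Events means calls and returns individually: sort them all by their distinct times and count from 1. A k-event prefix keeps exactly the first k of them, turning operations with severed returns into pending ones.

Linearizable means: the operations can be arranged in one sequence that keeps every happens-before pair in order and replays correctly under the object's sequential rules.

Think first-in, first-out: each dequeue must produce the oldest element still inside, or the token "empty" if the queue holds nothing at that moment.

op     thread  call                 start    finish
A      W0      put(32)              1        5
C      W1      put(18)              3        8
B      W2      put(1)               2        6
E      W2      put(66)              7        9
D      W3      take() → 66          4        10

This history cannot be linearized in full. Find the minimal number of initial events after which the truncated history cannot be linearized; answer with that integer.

events 1..9 are linearizable; a witness order is A, B, C, D, E:
1. A put(32), leaving queue <32>
2. B put(1), leaving queue <32,1>
3. C put(18), leaving queue <32,1,18>
4. D take() (pending, included), leaving queue <1,18>
5. E put(66), leaving queue <1,18,66>
include event 10 — D responding at 10 — and every candidate order breaks
for example A, B, C, D, E fails at step 4: D take() → 66 is not legal there
for example A, B, C, E, D fails at step 5: D take() → 66 is not legal there

10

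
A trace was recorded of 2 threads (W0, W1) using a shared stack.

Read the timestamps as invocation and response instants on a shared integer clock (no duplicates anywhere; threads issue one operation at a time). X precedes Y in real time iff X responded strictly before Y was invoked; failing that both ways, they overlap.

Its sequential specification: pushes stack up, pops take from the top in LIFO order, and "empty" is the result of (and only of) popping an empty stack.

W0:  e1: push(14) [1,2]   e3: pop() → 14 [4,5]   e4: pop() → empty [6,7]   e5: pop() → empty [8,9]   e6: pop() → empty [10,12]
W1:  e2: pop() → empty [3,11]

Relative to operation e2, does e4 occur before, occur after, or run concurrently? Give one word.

concurrent

e4 spans [6,7], e2 spans [3,11]
the intervals overlap in both directions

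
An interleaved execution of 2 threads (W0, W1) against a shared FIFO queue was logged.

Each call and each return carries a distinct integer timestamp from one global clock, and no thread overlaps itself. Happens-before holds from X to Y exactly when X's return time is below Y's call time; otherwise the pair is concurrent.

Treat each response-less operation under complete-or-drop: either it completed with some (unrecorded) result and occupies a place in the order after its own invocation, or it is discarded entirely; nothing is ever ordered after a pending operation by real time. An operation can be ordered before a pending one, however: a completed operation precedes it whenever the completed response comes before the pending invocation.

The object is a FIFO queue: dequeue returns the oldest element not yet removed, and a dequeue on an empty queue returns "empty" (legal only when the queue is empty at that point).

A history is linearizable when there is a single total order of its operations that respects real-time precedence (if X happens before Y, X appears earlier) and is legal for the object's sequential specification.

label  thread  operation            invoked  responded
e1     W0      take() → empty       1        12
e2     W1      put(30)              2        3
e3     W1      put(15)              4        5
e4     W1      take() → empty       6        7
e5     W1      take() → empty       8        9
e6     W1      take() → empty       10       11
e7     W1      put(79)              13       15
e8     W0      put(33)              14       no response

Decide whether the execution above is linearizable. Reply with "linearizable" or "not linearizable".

not linearizable

cut after 6 events: linearizable; cut after 7 events (e4 responds, time 7): not linearizable
exhaustive check: the 3 completed FIFO queue ops admit one real-time order; illegal
including or dropping the 1 pending operation (e1) in any combination fails
for example e2, e3, e4 (pending dropped) fails at step 3: e4 take() → empty is not legal there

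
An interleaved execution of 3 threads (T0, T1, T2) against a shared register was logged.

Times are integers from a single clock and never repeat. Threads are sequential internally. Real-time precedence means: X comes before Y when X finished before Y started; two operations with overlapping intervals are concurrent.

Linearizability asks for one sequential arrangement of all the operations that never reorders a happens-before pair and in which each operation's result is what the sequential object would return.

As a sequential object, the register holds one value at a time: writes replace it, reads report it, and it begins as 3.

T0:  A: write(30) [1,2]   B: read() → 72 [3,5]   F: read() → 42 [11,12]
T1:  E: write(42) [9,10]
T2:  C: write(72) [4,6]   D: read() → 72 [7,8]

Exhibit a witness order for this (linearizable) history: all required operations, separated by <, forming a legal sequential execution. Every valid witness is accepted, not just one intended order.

A < C < B < D < E < F

after step 1 (A write(30)): value 30
after step 2 (C write(72)): value 72
after step 3 (B read() → 72): value 72
after step 4 (D read() → 72): value 72
after step 5 (E write(42)): value 42
after step 6 (F read() → 42): value 42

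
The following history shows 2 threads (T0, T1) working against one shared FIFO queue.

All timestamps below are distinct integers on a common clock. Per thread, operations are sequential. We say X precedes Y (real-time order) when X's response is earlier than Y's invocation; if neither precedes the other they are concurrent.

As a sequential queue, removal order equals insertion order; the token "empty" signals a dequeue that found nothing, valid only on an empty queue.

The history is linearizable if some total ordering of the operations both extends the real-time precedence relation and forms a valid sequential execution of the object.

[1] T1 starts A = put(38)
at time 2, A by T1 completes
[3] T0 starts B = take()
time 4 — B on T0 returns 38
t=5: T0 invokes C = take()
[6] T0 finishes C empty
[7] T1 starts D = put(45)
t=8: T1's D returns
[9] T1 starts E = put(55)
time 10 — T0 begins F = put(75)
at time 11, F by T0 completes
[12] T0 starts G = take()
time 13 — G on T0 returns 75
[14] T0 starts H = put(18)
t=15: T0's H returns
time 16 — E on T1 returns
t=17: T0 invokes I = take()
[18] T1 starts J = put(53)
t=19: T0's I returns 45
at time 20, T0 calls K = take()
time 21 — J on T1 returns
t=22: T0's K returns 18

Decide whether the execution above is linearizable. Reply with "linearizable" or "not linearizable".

not linearizable

prefix check: 1..12 passes, 1..13 fails once G's time-13 response joins
one real-time candidate order over the 6 completed operations — the FIFO queue replay rejects it
every completion of the 1 pending operation (E) was checked; none linearizes
for example A, B, C, D, F, G (pending dropped) fails at step 6: G take() → 75 is not legal there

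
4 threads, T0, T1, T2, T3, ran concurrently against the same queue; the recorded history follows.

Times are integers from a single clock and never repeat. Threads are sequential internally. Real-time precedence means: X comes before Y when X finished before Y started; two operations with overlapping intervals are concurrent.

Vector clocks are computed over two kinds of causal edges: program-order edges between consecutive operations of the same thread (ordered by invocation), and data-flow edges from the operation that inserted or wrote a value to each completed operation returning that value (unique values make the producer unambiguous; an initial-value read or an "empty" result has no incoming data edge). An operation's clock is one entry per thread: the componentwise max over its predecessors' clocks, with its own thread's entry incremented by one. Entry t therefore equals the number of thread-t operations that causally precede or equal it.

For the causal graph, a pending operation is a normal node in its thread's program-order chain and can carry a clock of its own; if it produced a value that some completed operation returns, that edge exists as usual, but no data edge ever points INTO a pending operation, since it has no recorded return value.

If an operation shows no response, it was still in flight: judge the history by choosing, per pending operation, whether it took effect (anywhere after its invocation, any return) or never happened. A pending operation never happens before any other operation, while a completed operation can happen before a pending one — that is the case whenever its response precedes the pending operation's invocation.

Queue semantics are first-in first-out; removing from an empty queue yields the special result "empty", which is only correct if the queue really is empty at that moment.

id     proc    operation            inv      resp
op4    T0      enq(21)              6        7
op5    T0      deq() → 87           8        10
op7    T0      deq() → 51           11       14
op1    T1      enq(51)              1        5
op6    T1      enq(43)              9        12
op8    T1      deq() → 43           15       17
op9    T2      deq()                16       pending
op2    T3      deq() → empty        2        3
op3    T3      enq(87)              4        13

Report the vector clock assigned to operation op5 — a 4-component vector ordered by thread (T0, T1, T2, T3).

VC(op2, invoked at 2): no causal predecessors; +1 on T3 → (0, 0, 0, 1)
VC(op9, invoked at 16): no causal predecessors; +1 on T2 → (0, 0, 1, 0)
VC(op1, invoked at 1): no causal predecessors; +1 on T1 → (0, 1, 0, 0)
VC(op4, invoked at 6): no causal predecessors; +1 on T0 → (1, 0, 0, 0)
op3 (invocation 4): componentwise max over VC(op2)=(0, 0, 0, 1), +1 at T3, giving (0, 0, 0, 2)
op6 (invocation 9): componentwise max over VC(op1)=(0, 1, 0, 0), +1 at T1, giving (0, 2, 0, 0)
op8 (invocation 15): componentwise max over VC(op6)=(0, 2, 0, 0), +1 at T1, giving (0, 3, 0, 0)
op5 (invocation 8): componentwise max over VC(op3)=(0, 0, 0, 2), VC(op4)=(1, 0, 0, 0), +1 at T0, giving (2, 0, 0, 2)
op7 (invocation 11): componentwise max over VC(op1)=(0, 1, 0, 0), VC(op5)=(2, 0, 0, 2), +1 at T0, giving (3, 1, 0, 2)
target: VC(op5) = (2, 0, 0, 2)

(2, 0, 0, 2)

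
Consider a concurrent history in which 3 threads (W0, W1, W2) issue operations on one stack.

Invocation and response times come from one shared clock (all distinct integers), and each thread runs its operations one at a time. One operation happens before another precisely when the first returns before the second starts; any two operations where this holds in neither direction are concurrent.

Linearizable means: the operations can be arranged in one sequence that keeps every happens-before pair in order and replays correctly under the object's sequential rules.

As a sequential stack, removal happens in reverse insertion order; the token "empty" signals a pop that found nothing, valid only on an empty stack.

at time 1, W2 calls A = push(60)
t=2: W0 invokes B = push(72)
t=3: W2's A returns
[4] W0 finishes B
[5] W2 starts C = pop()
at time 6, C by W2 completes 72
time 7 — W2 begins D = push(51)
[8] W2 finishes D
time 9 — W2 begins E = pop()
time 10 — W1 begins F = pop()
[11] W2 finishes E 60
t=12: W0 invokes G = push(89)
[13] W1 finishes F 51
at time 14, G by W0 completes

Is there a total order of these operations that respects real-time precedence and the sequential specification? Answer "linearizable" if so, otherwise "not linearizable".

a witness: A, B, C, D, F, E, G
after step 1 (A push(60)): stack <60>
after step 2 (B push(72)): stack <60,72>
after step 3 (C pop() → 72): stack <60>
after step 4 (D push(51)): stack <60,51>
after step 5 (F pop() → 51): stack <60>
after step 6 (E pop() → 60): stack <>
after step 7 (G push(89)): stack <89>

linearizable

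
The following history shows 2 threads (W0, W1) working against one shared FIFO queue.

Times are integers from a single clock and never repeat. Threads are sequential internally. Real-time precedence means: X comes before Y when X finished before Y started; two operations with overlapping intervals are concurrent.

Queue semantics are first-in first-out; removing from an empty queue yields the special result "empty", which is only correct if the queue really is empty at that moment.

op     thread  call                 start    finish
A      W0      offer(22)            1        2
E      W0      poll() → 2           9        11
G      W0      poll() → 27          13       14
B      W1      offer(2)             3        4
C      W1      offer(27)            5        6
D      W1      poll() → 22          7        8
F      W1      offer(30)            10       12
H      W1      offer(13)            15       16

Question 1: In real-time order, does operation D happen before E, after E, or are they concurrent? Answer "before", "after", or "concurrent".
D spans [7,8], E spans [9,11]
resp(D)=8 < inv(E)=9

before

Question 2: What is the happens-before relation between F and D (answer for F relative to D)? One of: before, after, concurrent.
F spans [10,12], D spans [7,8]
resp(D)=8 < inv(F)=10

after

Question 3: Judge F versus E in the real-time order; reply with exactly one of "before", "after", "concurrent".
F spans [10,12], E spans [9,11]
the intervals overlap in both directions

concurrent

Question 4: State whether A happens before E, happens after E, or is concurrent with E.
A spans [1,2], E spans [9,11]
resp(A)=2 < inv(E)=9

before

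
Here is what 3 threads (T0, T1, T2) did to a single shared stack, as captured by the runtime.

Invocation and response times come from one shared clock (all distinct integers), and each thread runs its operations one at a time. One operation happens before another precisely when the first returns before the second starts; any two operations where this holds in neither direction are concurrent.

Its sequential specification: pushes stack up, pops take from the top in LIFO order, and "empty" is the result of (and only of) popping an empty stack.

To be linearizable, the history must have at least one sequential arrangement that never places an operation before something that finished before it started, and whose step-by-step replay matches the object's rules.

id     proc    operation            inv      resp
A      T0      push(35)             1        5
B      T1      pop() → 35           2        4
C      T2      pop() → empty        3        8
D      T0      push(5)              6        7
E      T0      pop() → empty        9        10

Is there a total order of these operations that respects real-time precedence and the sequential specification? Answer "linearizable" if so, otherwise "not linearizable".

not linearizable

prefix check: 1..9 passes, 1..10 fails once E's time-10 response joins
the 5 completed operations admit 8 real-time orders; each fails the stack replay
sample order A, B, C, D, E stalls at step 5 — E pop() → empty has no legal effect
sample order A, B, D, C, E stalls at step 4 — C pop() → empty has no legal effect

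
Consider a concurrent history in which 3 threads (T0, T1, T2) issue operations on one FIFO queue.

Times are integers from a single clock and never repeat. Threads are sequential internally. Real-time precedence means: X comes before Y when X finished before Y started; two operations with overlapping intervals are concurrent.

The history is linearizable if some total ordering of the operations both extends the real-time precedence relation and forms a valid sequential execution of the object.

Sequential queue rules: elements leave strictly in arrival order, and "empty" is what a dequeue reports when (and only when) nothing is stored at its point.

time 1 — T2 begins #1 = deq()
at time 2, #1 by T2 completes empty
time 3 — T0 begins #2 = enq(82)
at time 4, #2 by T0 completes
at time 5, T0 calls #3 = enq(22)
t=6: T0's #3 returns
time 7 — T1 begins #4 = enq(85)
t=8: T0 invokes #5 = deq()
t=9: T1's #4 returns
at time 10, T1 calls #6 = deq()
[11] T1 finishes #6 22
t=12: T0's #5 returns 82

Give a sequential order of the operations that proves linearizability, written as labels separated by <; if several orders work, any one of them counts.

1. #1 deq() → empty, leaving queue <>
2. #2 enq(82), leaving queue <82>
3. #3 enq(22), leaving queue <82,22>
4. #4 enq(85), leaving queue <82,22,85>
5. #5 deq() → 82, leaving queue <22,85>
6. #6 deq() → 22, leaving queue <85>

#1 < #2 < #3 < #4 < #5 < #6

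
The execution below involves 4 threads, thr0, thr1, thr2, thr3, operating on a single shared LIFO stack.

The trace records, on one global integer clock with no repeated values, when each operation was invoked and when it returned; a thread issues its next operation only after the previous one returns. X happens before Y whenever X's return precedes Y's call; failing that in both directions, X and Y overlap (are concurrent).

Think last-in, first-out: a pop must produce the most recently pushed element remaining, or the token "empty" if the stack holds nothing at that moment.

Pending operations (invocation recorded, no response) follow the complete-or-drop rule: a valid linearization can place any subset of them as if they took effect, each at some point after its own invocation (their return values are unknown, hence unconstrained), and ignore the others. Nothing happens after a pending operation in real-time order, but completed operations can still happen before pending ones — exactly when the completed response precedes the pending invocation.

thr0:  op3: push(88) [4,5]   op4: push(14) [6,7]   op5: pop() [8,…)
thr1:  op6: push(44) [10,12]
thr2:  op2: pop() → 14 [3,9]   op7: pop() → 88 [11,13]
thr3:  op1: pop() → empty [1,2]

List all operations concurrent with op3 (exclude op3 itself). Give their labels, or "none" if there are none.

op3 spans [4,5]: anything still running between times 4 and 5 counts as concurrent
op1 [1,2]: before
op2 [3,9]: concurrent
op4 [6,7]: after
op5 [8,…): after
op6 [10,12]: after
op7 [11,13]: after

op2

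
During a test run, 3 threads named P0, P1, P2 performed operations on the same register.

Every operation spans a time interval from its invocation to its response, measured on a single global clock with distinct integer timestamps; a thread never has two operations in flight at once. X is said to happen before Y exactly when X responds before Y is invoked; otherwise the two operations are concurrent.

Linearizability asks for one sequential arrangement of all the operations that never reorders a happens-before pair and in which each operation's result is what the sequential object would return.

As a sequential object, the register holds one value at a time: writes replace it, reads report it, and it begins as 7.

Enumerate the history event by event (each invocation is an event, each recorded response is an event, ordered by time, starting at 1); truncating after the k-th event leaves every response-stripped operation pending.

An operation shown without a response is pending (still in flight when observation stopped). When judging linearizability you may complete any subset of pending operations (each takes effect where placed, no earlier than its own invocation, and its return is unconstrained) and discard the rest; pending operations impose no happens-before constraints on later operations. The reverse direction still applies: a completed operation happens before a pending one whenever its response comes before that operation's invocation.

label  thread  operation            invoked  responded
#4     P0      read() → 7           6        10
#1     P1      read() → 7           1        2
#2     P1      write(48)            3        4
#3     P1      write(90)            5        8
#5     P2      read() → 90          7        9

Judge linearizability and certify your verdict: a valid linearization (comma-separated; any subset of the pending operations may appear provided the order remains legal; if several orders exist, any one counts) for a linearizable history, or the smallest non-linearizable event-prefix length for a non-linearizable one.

through event 9 a valid linearization exists; event 10 (#4 responding at time 10) ends that
5 completed operations, 6 real-time-consistent orders — every register replay fails
e.g. #1, #2, #3, #4, #5: illegal at step 4, since #4 read() → 7 cannot apply there
e.g. #1, #2, #3, #5, #4: illegal at step 5, since #4 read() → 7 cannot apply there

not linearizable — minimal violating prefix: 10 events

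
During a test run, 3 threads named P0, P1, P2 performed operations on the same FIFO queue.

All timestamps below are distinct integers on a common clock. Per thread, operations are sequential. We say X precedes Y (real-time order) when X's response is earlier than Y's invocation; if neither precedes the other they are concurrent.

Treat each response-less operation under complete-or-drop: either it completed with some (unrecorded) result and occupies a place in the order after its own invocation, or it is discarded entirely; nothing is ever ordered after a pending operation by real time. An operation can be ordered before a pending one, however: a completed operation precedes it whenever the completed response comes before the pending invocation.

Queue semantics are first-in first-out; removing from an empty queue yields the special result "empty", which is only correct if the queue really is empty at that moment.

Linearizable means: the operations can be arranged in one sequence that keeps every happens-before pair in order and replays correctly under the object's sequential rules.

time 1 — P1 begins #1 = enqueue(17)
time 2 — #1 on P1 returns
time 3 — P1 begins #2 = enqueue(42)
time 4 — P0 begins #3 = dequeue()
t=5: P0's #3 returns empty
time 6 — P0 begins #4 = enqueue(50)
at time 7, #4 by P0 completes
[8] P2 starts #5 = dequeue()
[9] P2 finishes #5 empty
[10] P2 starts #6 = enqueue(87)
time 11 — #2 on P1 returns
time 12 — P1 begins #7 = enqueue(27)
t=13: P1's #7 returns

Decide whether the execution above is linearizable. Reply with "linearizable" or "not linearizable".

not linearizable

prefix check: 1..4 passes, 1..5 fails once #3's time-5 response joins
one real-time candidate order over the 2 completed operations — the FIFO queue replay rejects it
every completion of the 1 pending operation (#2) was checked; none linearizes
e.g. #1, #3 (pending dropped): illegal at step 2, since #3 dequeue() → empty cannot apply there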